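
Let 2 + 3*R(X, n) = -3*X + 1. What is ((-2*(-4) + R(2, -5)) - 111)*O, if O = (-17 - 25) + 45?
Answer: -316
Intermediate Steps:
R(X, n) = -⅓ - X (R(X, n) = -⅔ + (-3*X + 1)/3 = -⅔ + (1 - 3*X)/3 = -⅔ + (⅓ - X) = -⅓ - X)
O = 3 (O = -42 + 45 = 3)
((-2*(-4) + R(2, -5)) - 111)*O = ((-2*(-4) + (-⅓ - 1*2)) - 111)*3 = ((8 + (-⅓ - 2)) - 111)*3 = ((8 - 7/3) - 111)*3 = (17/3 - 111)*3 = -316/3*3 = -316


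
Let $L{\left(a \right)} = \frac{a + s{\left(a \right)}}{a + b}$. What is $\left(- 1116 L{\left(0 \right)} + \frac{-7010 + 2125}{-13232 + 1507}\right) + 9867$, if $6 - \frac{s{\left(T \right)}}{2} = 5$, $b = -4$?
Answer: $\frac{24447602}{2345} \approx 10425.0$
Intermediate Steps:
$s{\left(T \right)} = 2$ ($s{\left(T \right)} = 12 - 10 = 2$)
$L{\left(a \right)} = \frac{2 + a}{-4 + a}$ ($L{\left(a \right)} = \frac{a + 2}{a - 4} = \frac{2 + a}{-4 + a}$)
$\left(- 1116 L{\left(0 \right)} + \frac{-7010 + 2125}{-13232 + 1507}\right) + 9867 = \left(- 1116 \frac{2 + 0}{-4 + 0} + \frac{-7010 + 2125}{-13232 + 1507}\right) + 9867 = \left(- 1116 \frac{1}{-4} \cdot 2 - \frac{4885}{-11725}\right) + 9867 = \left(- 1116 \left(\left(- \frac{1}{4}\right) 2\right) - - \frac{977}{2345}\right) + 9867 = \left(\left(-1116\right) \left(- \frac{1}{2}\right) + \frac{977}{2345}\right) + 9867 = \left(558 + \frac{977}{2345}\right) + 9867 = \frac{1309487}{2345} + 9867 = \frac{24447602}{2345}$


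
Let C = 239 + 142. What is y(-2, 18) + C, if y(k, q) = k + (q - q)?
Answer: 379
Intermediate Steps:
y(k, q) = k (y(k, q) = k + 0 = k)
C = 381
y(-2, 18) + C = -2 + 381 = 379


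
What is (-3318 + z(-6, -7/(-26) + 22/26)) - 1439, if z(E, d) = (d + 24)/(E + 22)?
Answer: -1978259/416 ≈ -4755.4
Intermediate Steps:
z(E, d) = (24 + d)/(22 + E)
(-3318 + z(-6, -7/(-26) + 22/26)) - 1439 = (-3318 + (24 + (-7/(-26) + 22/26))/(22 - 6)) - 1439 = (-3318 + (24 + (-7*(-1/26) + 22*(1/26)))/16) - 1439 = (-3318 + (24 + (7/26 + 11/13))/16) - 1439 = (-3318 + (24 + 29/26)/16) - 1439 = (-3318 + (1/16)*(653/26)) - 1439 = (-3318 + 653/416) - 1439 = -1379635/416 - 1439 = -1978259/416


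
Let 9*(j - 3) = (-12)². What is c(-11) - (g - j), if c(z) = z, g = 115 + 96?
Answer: -203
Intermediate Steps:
g = 211
j = 19 (j = 3 + (⅑)*(-12)² = 3 + (⅑)*144 = 3 + 16 = 19)
c(-11) - (g - j) = -11 - (211 - 1*19) = -11 - (211 - 19) = -11 - 1*192 = -11 - 192 = -203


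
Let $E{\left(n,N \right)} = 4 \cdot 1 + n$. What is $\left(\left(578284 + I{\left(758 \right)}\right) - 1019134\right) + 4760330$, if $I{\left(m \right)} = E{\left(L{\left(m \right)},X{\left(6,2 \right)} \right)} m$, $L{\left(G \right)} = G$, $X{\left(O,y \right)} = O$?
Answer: $4897076$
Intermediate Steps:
$E{\left(n,N \right)} = 4 + n$
$I{\left(m \right)} = m \left(4 + m\right)$ ($I{\left(m \right)} = \left(4 + m\right) m = m \left(4 + m\right)$)
$\left(\left(578284 + I{\left(758 \right)}\right) - 1019134\right) + 4760330 = \left(\left(578284 + 758 \left(4 + 758\right)\right) - 1019134\right) + 4760330 = \left(\left(578284 + 758 \cdot 762\right) - 1019134\right) + 4760330 = \left(\left(578284 + 577596\right) - 1019134\right) + 4760330 = \left(1155880 - 1019134\right) + 4760330 = 136746 + 4760330 = 4897076$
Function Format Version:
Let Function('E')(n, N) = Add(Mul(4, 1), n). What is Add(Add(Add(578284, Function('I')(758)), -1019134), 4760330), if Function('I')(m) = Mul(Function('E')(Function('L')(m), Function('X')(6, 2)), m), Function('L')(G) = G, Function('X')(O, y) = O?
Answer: 4897076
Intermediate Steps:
Function('E')(n, N) = Add(4, n)
Function('I')(m) = Mul(m, Add(4, m)) (Function('I')(m) = Mul(Add(4, m), m) = Mul(m, Add(4, m)))
Add(Add(Add(578284, Function('I')(758)), -1019134), 4760330) = Add(Add(Add(578284, Mul(758, Add(4, 758))), -1019134), 4760330) = Add(Add(Add(578284, Mul(758, 762)), -1019134), 4760330) = Add(Add(Add(578284, 577596), -1019134), 4760330) = Add(Add(1155880, -1019134), 4760330) = Add(136746, 4760330) = 4897076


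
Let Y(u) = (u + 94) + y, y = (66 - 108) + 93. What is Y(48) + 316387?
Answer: 316580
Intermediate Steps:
y = 51 (y = -42 + 93 = 51)
Y(u) = 145 + u (Y(u) = (u + 94) + 51 = (94 + u) + 51 = 145 + u)
Y(48) + 316387 = (145 + 48) + 316387 = 193 + 316387 = 316580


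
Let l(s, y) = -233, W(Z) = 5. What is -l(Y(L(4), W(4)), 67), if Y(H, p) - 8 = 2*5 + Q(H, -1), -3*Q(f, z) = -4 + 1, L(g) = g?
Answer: 233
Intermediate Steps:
Q(f, z) = 1 (Q(f, z) = -(-4 + 1)/3 = -⅓*(-3) = 1)
Y(H, p) = 19 (Y(H, p) = 8 + (2*5 + 1) = 8 + (10 + 1) = 8 + 11 = 19)
-l(Y(L(4), W(4)), 67) = -1*(-233) = 233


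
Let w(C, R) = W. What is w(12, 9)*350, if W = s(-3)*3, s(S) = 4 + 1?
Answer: 5250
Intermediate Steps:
s(S) = 5
W = 15 (W = 5*3 = 15)
w(C, R) = 15
w(12, 9)*350 = 15*350 = 5250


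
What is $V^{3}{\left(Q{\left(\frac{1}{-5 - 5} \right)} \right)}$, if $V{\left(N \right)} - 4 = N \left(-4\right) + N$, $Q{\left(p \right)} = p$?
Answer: $\frac{79507}{1000} \approx 79.507$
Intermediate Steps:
$V{\left(N \right)} = 4 - 3 N$ ($V{\left(N \right)} = 4 + \left(N \left(-4\right) + N\right) = 4 + \left(- 4 N + N\right) = 4 - 3 N$)
$V^{3}{\left(Q{\left(\frac{1}{-5 - 5} \right)} \right)} = \left(4 - \frac{3}{-5 - 5}\right)^{3} = \left(4 - \frac{3}{-10}\right)^{3} = \left(4 - - \frac{3}{10}\right)^{3} = \left(4 + \frac{3}{10}\right)^{3} = \left(\frac{43}{10}\right)^{3} = \frac{79507}{1000}$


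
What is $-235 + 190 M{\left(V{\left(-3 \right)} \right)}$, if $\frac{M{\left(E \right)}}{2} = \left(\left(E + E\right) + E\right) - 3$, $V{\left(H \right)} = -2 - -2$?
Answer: $-1375$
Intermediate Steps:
$V{\left(H \right)} = 0$ ($V{\left(H \right)} = -2 + 2 = 0$)
$M{\left(E \right)} = -6 + 6 E$ ($M{\left(E \right)} = 2 \left(\left(\left(E + E\right) + E\right) - 3\right) = 2 \left(\left(2 E + E\right) - 3\right) = 2 \left(3 E - 3\right) = 2 \left(-3 + 3 E\right) = -6 + 6 E$)
$-235 + 190 M{\left(V{\left(-3 \right)} \right)} = -235 + 190 \left(-6 + 6 \cdot 0\right) = -235 + 190 \left(-6 + 0\right) = -235 + 190 \left(-6\right) = -235 - 1140 = -1375$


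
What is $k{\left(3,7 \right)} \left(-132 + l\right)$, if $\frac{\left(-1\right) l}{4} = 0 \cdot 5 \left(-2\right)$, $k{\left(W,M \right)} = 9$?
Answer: $-1188$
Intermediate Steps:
$l = 0$ ($l = - 4 \cdot 0 \cdot 5 \left(-2\right) = - 4 \cdot 0 \left(-2\right) = \left(-4\right) 0 = 0$)
$k{\left(3,7 \right)} \left(-132 + l\right) = 9 \left(-132 + 0\right) = 9 \left(-132\right) = -1188$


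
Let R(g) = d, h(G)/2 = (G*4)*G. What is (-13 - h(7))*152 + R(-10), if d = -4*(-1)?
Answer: -61556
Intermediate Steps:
h(G) = 8*G**2 (h(G) = 2*((G*4)*G) = 2*((4*G)*G) = 2*(4*G**2) = 8*G**2)
d = 4
R(g) = 4
(-13 - h(7))*152 + R(-10) = (-13 - 8*7**2)*152 + 4 = (-13 - 8*49)*152 + 4 = (-13 - 1*392)*152 + 4 = (-13 - 392)*152 + 4 = -405*152 + 4 = -61560 + 4 = -61556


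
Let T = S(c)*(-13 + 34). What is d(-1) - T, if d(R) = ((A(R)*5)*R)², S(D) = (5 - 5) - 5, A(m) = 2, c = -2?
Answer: 205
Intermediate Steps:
S(D) = -5 (S(D) = 0 - 5 = -5)
d(R) = 100*R² (d(R) = ((2*5)*R)² = (10*R)² = 100*R²)
T = -105 (T = -5*(-13 + 34) = -5*21 = -105)
d(-1) - T = 100*(-1)² - 1*(-105) = 100*1 + 105 = 100 + 105 = 205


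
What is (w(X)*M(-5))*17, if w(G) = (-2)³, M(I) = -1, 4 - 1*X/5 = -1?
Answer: 136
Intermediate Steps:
X = 25 (X = 20 - 5*(-1) = 20 + 5 = 25)
w(G) = -8
(w(X)*M(-5))*17 = -8*(-1)*17 = 8*17 = 136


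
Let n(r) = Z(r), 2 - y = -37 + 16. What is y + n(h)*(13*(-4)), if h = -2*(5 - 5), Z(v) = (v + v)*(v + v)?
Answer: 23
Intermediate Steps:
Z(v) = 4*v² (Z(v) = (2*v)*(2*v) = 4*v²)
y = 23 (y = 2 - (-37 + 16) = 2 - 1*(-21) = 2 + 21 = 23)
h = 0 (h = -2*0 = 0)
n(r) = 4*r²
y + n(h)*(13*(-4)) = 23 + (4*0²)*(13*(-4)) = 23 + (4*0)*(-52) = 23 + 0*(-52) = 23 + 0 = 23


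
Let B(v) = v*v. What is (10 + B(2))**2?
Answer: 196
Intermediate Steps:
B(v) = v**2
(10 + B(2))**2 = (10 + 2**2)**2 = (10 + 4)**2 = 14**2 = 196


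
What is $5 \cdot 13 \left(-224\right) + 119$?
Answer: $-14441$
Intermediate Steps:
$5 \cdot 13 \left(-224\right) + 119 = 65 \left(-224\right) + 119 = -14560 + 119 = -14441$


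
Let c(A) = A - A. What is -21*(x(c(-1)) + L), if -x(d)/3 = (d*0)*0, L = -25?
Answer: 525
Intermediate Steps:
c(A) = 0
x(d) = 0 (x(d) = -3*d*0*0 = -0*0 = -3*0 = 0)
-21*(x(c(-1)) + L) = -21*(0 - 25) = -21*(-25) = 525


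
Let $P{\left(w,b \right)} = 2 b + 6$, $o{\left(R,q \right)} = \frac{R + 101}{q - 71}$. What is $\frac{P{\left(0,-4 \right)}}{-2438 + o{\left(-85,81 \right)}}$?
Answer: $\frac{5}{6091} \approx 0.00082088$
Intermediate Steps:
$o{\left(R,q \right)} = \frac{101 + R}{-71 + q}$
$P{\left(w,b \right)} = 6 + 2 b$
$\frac{P{\left(0,-4 \right)}}{-2438 + o{\left(-85,81 \right)}} = \frac{6 + 2 \left(-4\right)}{-2438 + \frac{101 - 85}{-71 + 81}} = \frac{6 - 8}{-2438 + \frac{1}{10} \cdot 16} = - \frac{2}{-2438 + \frac{1}{10} \cdot 16} = - \frac{2}{-2438 + \frac{8}{5}} = - \frac{2}{- \frac{12182}{5}} = \left(-2\right) \left(- \frac{5}{12182}\right) = \frac{5}{6091}$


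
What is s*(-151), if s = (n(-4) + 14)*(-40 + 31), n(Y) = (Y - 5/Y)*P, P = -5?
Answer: 150849/4 ≈ 37712.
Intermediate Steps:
n(Y) = -5*Y + 25/Y (n(Y) = (Y - 5/Y)*(-5) = -5*Y + 25/Y)
s = -999/4 (s = ((-5*(-4) + 25/(-4)) + 14)*(-40 + 31) = ((20 + 25*(-¼)) + 14)*(-9) = ((20 - 25/4) + 14)*(-9) = (55/4 + 14)*(-9) = (111/4)*(-9) = -999/4 ≈ -249.75)
s*(-151) = -999/4*(-151) = 150849/4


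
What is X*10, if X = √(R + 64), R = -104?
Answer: 20*I*√10 ≈ 63.246*I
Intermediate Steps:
X = 2*I*√10 (X = √(-104 + 64) = √(-40) = 2*I*√10 ≈ 6.3246*I)
X*10 = (2*I*√10)*10 = 20*I*√10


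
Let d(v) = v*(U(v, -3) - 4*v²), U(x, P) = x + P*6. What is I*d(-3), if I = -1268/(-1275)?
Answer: 72276/425 ≈ 170.06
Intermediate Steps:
I = 1268/1275 (I = -1268*(-1/1275) = 1268/1275 ≈ 0.99451)
U(x, P) = x + 6*P
d(v) = v*(-18 + v - 4*v²) (d(v) = v*((v + 6*(-3)) - 4*v²) = v*((v - 18) - 4*v²) = v*((-18 + v) - 4*v²) = v*(-18 + v - 4*v²))
I*d(-3) = 1268*(-3*(-18 - 3 - 4*(-3)²))/1275 = 1268*(-3*(-18 - 3 - 4*9))/1275 = 1268*(-3*(-18 - 3 - 36))/1275 = 1268*(-3*(-57))/1275 = (1268/1275)*171 = 72276/425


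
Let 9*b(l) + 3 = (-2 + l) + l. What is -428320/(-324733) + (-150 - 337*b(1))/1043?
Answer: 1303518451/1016089557 ≈ 1.2829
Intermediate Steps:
b(l) = -5/9 + 2*l/9 (b(l) = -⅓ + ((-2 + l) + l)/9 = -⅓ + (-2 + 2*l)/9 = -⅓ + (-2/9 + 2*l/9) = -5/9 + 2*l/9)
-428320/(-324733) + (-150 - 337*b(1))/1043 = -428320/(-324733) + (-150 - 337*(-5/9 + (2/9)*1))/1043 = -428320*(-1/324733) + (-150 - 337*(-5/9 + 2/9))*(1/1043) = 428320/324733 + (-150 - 337*(-⅓))*(1/1043) = 428320/324733 + (-150 + 337/3)*(1/1043) = 428320/324733 - 113/3*1/1043 = 428320/324733 - 113/3129 = 1303518451/1016089557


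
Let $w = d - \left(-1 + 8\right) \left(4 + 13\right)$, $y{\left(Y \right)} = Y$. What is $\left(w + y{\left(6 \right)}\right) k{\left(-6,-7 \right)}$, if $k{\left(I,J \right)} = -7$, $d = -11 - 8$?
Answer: $924$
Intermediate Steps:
$d = -19$ ($d = -11 - 8 = -19$)
$w = -138$ ($w = -19 - \left(-1 + 8\right) \left(4 + 13\right) = -19 - 7 \cdot 17 = -19 - 119 = -138$)
$\left(w + y{\left(6 \right)}\right) k{\left(-6,-7 \right)} = \left(-138 + 6\right) \left(-7\right) = \left(-132\right) \left(-7\right) = 924$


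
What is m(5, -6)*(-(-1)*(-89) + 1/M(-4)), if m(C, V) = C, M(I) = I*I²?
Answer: -28485/64 ≈ -445.08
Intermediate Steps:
M(I) = I³
m(5, -6)*(-(-1)*(-89) + 1/M(-4)) = 5*(-(-1)*(-89) + 1/((-4)³)) = 5*(-1*89 + 1/(-64)) = 5*(-89 - 1/64) = 5*(-5697/64) = -28485/64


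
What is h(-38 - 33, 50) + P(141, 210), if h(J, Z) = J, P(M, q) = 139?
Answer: 68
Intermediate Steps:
h(-38 - 33, 50) + P(141, 210) = (-38 - 33) + 139 = -71 + 139 = 68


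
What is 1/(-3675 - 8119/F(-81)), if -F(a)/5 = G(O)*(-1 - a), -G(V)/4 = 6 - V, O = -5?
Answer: -17600/64688119 ≈ -0.00027207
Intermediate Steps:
G(V) = -24 + 4*V (G(V) = -4*(6 - V) = -24 + 4*V)
F(a) = -220 - 220*a (F(a) = -5*(-24 + 4*(-5))*(-1 - a) = -5*(-24 - 20)*(-1 - a) = -(-220)*(-1 - a) = -5*(44 + 44*a) = -220 - 220*a)
1/(-3675 - 8119/F(-81)) = 1/(-3675 - 8119/(-220 - 220*(-81))) = 1/(-3675 - 8119/(-220 + 17820)) = 1/(-3675 - 8119/17600) = 1/(-64688119/17600) = -17600/64688119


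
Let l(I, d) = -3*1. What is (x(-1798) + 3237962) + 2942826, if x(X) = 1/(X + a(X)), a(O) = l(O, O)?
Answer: 11131599187/1801 ≈ 6.1808e+6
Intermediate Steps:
l(I, d) = -3
a(O) = -3
x(X) = 1/(-3 + X) (x(X) = 1/(X - 3) = 1/(-3 + X))
(x(-1798) + 3237962) + 2942826 = (1/(-3 - 1798) + 3237962) + 2942826 = (1/(-1801) + 3237962) + 2942826 = (-1/1801 + 3237962) + 2942826 = 5831569561/1801 + 2942826 = 11131599187/1801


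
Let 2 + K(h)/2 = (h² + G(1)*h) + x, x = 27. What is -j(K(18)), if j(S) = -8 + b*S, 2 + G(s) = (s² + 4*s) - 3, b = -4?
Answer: 2800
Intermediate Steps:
G(s) = -5 + s² + 4*s (G(s) = -2 + ((s² + 4*s) - 3) = -2 + (-3 + s² + 4*s) = -5 + s² + 4*s)
K(h) = 50 + 2*h² (K(h) = -4 + 2*((h² + (-5 + 1² + 4*1)*h) + 27) = -4 + 2*((h² + (-5 + 1 + 4)*h) + 27) = -4 + 2*((h² + 0*h) + 27) = -4 + 2*((h² + 0) + 27) = -4 + 2*(h² + 27) = -4 + 2*(27 + h²) = -4 + (54 + 2*h²) = 50 + 2*h²)
j(S) = -8 - 4*S
-j(K(18)) = -(-8 - 4*(50 + 2*18²)) = -(-8 - 4*(50 + 2*324)) = -(-8 - 4*(50 + 648)) = -(-8 - 4*698) = -(-8 - 2792) = -1*(-2800) = 2800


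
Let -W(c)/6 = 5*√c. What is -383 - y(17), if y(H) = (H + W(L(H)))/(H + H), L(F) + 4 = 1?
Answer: -767/2 + 15*I*√3/17 ≈ -383.5 + 1.5283*I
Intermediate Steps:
L(F) = -3 (L(F) = -4 + 1 = -3)
W(c) = -30*√c
y(H) = (H - 30*I*√3)/(2*H) (y(H) = (H - 30*I*√3)/(H + H) = (H - 30*I*√3)/((2*H)) = (H - 30*I*√3)*(1/(2*H)) = (H - 30*I*√3)/(2*H))
-383 - y(17) = -383 - (17 - 30*I*√3)/(2*17) = -383 - (½ - 15*I*√3/17) = -383 + (-½ + 15*I*√3/17) = -767/2 + 15*I*√3/17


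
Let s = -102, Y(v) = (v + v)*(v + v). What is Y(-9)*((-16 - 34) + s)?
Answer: -49248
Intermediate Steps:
Y(v) = 4*v² (Y(v) = (2*v)*(2*v) = 4*v²)
Y(-9)*((-16 - 34) + s) = (4*(-9)²)*((-16 - 34) - 102) = (4*81)*(-50 - 102) = 324*(-152) = -49248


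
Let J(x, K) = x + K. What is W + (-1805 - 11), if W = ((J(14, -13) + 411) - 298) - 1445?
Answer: -3147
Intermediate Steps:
J(x, K) = K + x
W = -1331 (W = (((-13 + 14) + 411) - 298) - 1445 = ((1 + 411) - 298) - 1445 = (412 - 298) - 1445 = 114 - 1445 = -1331)
W + (-1805 - 11) = -1331 + (-1805 - 11) = -1331 - 1816 = -3147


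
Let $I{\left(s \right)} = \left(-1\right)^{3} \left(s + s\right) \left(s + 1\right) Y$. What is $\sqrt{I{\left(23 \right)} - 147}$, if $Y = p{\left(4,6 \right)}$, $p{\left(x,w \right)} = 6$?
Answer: $i \sqrt{6771} \approx 82.286 i$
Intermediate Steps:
$Y = 6$
$I{\left(s \right)} = - 12 s \left(1 + s\right)$ ($I{\left(s \right)} = \left(-1\right)^{3} \left(s + s\right) \left(s + 1\right) 6 = - 2 s \left(1 + s\right) 6 = - 12 s \left(1 + s\right)$)
$\sqrt{I{\left(23 \right)} - 147} = \sqrt{\left(-12\right) 23 \left(1 + 23\right) - 147} = \sqrt{\left(-12\right) 23 \cdot 24 - 147} = \sqrt{-6624 - 147} = \sqrt{-6771} = i \sqrt{6771}$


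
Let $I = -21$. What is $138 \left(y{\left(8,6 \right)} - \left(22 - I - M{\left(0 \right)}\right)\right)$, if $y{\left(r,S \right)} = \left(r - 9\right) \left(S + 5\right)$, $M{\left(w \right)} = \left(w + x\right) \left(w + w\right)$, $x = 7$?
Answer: $-7452$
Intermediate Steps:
$M{\left(w \right)} = 2 w \left(7 + w\right)$ ($M{\left(w \right)} = \left(w + 7\right) \left(w + w\right) = \left(7 + w\right) 2 w = 2 w \left(7 + w\right)$)
$y{\left(r,S \right)} = \left(-9 + r\right) \left(5 + S\right)$
$138 \left(y{\left(8,6 \right)} - \left(22 - I - M{\left(0 \right)}\right)\right) = 138 \left(\left(-45 - 54 + 5 \cdot 8 + 6 \cdot 8\right) - 43\right) = 138 \left(\left(-45 - 54 + 40 + 48\right) - 43\right) = 138 \left(-11 + \left(\left(-21 + 0\right) - 22\right)\right) = 138 \left(-11 - 43\right) = 138 \left(-54\right) = -7452$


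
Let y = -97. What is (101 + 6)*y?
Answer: -10379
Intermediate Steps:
(101 + 6)*y = (101 + 6)*(-97) = 107*(-97) = -10379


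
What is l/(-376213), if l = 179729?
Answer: -179729/376213 ≈ -0.47773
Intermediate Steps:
l/(-376213) = 179729/(-376213) = 179729*(-1/376213) = -179729/376213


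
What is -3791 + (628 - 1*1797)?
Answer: -4960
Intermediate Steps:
-3791 + (628 - 1*1797) = -3791 + (628 - 1797) = -3791 - 1169 = -4960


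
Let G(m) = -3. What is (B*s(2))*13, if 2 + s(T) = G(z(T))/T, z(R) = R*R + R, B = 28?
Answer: -1274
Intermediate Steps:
z(R) = R + R² (z(R) = R² + R = R + R²)
s(T) = -2 - 3/T
(B*s(2))*13 = (28*(-2 - 3/2))*13 = (28*(-7/2))*13 = -98*13 = -1274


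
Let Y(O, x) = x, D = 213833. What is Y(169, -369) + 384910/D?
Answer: -78519467/213833 ≈ -367.20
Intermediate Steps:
Y(169, -369) + 384910/D = -369 + 384910/213833 = -78519467/213833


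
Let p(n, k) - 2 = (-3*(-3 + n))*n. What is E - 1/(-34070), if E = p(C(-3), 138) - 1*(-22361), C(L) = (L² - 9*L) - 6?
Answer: 679117311/34070 ≈ 19933.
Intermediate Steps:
C(L) = -6 + L² - 9*L
p(n, k) = 2 + n*(9 - 3*n) (p(n, k) = 2 + (-3*(-3 + n))*n = 2 + (9 - 3*n)*n = 2 + n*(9 - 3*n))
E = 19933 (E = (2 - 3*(-6 + (-3)² - 9*(-3))² + 9*(-6 + (-3)² - 9*(-3))) - 1*(-22361) = (2 - 3*(-6 + 9 + 27)² + 9*(-6 + 9 + 27)) + 22361 = (2 - 3*30² + 9*30) + 22361 = (2 - 3*900 + 270) + 22361 = (2 - 2700 + 270) + 22361 = -2428 + 22361 = 19933)
E - 1/(-34070) = 19933 - 1/(-34070) = 19933 - 1*(-1/34070) = 19933 + 1/34070 = 679117311/34070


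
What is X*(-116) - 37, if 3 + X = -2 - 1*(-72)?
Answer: -7809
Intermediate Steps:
X = 67 (X = -3 + (-2 - 1*(-72)) = -3 + (-2 + 72) = -3 + 70 = 67)
X*(-116) - 37 = 67*(-116) - 37 = -7772 - 37 = -7809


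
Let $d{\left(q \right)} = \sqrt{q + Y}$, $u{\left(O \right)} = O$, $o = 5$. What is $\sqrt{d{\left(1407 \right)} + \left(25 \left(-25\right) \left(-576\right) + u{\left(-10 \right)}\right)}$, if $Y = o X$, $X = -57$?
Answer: $\sqrt{359990 + \sqrt{1122}} \approx 600.02$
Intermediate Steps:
$Y = -285$ ($Y = 5 \left(-57\right) = -285$)
$d{\left(q \right)} = \sqrt{-285 + q}$ ($d{\left(q \right)} = \sqrt{q - 285} = \sqrt{-285 + q}$)
$\sqrt{d{\left(1407 \right)} + \left(25 \left(-25\right) \left(-576\right) + u{\left(-10 \right)}\right)} = \sqrt{\sqrt{-285 + 1407} - \left(10 - 25 \left(-25\right) \left(-576\right)\right)} = \sqrt{\sqrt{1122} - -359990} = \sqrt{\sqrt{1122} + \left(360000 - 10\right)} = \sqrt{\sqrt{1122} + 359990} = \sqrt{359990 + \sqrt{1122}}$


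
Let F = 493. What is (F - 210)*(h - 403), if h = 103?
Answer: -84900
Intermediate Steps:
(F - 210)*(h - 403) = (493 - 210)*(103 - 403) = 283*(-300) = -84900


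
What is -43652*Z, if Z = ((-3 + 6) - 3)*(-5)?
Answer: 0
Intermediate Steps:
Z = 0 (Z = (3 - 3)*(-5) = 0*(-5) = 0)
-43652*Z = -43652*0 = 0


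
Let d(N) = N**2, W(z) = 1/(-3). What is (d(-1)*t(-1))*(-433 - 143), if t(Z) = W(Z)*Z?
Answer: -192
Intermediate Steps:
W(z) = -1/3
t(Z) = -Z/3
(d(-1)*t(-1))*(-433 - 143) = ((-1)**2*(-1/3*(-1)))*(-433 - 143) = (1*(1/3))*(-576) = (1/3)*(-576) = -192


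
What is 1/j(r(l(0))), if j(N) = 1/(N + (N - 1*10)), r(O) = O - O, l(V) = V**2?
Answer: -10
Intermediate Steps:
r(O) = 0
j(N) = 1/(-10 + 2*N) (j(N) = 1/(N + (N - 10)) = 1/(N + (-10 + N)) = 1/(-10 + 2*N))
1/j(r(l(0))) = 1/(1/(2*(-5 + 0))) = 1/((1/2)/(-5)) = 1/((1/2)*(-1/5)) = 1/(-1/10) = -10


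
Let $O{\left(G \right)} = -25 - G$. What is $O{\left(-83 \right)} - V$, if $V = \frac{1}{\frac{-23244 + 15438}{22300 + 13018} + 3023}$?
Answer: $\frac{3095979073}{53379254} \approx 58.0$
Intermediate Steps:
$V = \frac{17659}{53379254}$ ($V = \frac{1}{- \frac{7806}{35318} + 3023} = \frac{1}{\left(-7806\right) \frac{1}{35318} + 3023} = \frac{1}{- \frac{3903}{17659} + 3023} = \frac{1}{\frac{53379254}{17659}} = \frac{17659}{53379254} \approx 0.00033082$)
$O{\left(-83 \right)} - V = \left(-25 - -83\right) - \frac{17659}{53379254} = \left(-25 + 83\right) - \frac{17659}{53379254} = 58 - \frac{17659}{53379254} = \frac{3095979073}{53379254}$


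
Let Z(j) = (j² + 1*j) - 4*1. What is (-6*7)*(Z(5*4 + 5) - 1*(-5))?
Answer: -27342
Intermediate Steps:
Z(j) = -4 + j + j² (Z(j) = (j² + j) - 4 = (j + j²) - 4 = -4 + j + j²)
(-6*7)*(Z(5*4 + 5) - 1*(-5)) = (-6*7)*((-4 + (5*4 + 5) + (5*4 + 5)²) - 1*(-5)) = -42*((-4 + (20 + 5) + (20 + 5)²) + 5) = -42*((-4 + 25 + 25²) + 5) = -42*((-4 + 25 + 625) + 5) = -42*(646 + 5) = -42*651 = -27342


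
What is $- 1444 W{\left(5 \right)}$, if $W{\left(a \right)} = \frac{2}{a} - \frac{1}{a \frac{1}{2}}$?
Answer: $0$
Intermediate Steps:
$W{\left(a \right)} = 0$ ($W{\left(a \right)} = \frac{2}{a} - \frac{1}{a \frac{1}{2}} = \frac{2}{a} - \frac{1}{\frac{1}{2} a} = \frac{2}{a} - \frac{2}{a} = 0$)
$- 1444 W{\left(5 \right)} = \left(-1444\right) 0 = 0$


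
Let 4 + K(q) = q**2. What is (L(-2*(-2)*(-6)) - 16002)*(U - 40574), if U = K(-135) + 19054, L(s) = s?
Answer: 52869774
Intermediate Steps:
K(q) = -4 + q**2
U = 37275 (U = (-4 + (-135)**2) + 19054 = (-4 + 18225) + 19054 = 18221 + 19054 = 37275)
(L(-2*(-2)*(-6)) - 16002)*(U - 40574) = (-2*(-2)*(-6) - 16002)*(37275 - 40574) = (4*(-6) - 16002)*(-3299) = (-24 - 16002)*(-3299) = -16026*(-3299) = 52869774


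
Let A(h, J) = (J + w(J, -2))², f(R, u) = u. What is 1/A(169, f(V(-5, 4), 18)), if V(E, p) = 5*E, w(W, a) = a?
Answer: 1/256 ≈ 0.0039063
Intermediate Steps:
A(h, J) = (-2 + J)² (A(h, J) = (J - 2)² = (-2 + J)²)
1/A(169, f(V(-5, 4), 18)) = 1/((-2 + 18)²) = 1/(16²) = 1/256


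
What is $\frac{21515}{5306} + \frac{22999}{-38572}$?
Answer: $\frac{353921943}{102331516} \approx 3.4586$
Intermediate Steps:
$\frac{21515}{5306} + \frac{22999}{-38572} = 21515 \cdot \frac{1}{5306} + 22999 \left(- \frac{1}{38572}\right) = \frac{21515}{5306} - \frac{22999}{38572} = \frac{353921943}{102331516}$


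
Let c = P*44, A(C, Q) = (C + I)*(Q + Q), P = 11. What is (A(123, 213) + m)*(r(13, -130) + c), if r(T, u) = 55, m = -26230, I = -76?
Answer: -3346112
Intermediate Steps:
A(C, Q) = 2*Q*(-76 + C) (A(C, Q) = (C - 76)*(Q + Q) = (-76 + C)*(2*Q) = 2*Q*(-76 + C))
c = 484 (c = 11*44 = 484)
(A(123, 213) + m)*(r(13, -130) + c) = (2*213*(-76 + 123) - 26230)*(55 + 484) = (2*213*47 - 26230)*539 = (20022 - 26230)*539 = -6208*539 = -3346112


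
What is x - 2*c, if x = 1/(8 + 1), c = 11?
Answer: -197/9 ≈ -21.889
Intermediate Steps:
x = ⅑ (x = 1/9 = ⅑ ≈ 0.11111)
x - 2*c = ⅑ - 2*11 = ⅑ - 22 = -197/9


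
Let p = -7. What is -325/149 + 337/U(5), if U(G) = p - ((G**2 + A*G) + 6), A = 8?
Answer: -75563/11622 ≈ -6.5017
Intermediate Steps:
U(G) = -13 - G**2 - 8*G (U(G) = -7 - ((G**2 + 8*G) + 6) = -7 - (6 + G**2 + 8*G) = -7 + (-6 - G**2 - 8*G) = -13 - G**2 - 8*G)
-325/149 + 337/U(5) = -325/149 + 337/(-13 - 1*5**2 - 8*5) = -325*1/149 + 337/(-13 - 1*25 - 40) = -325/149 + 337/(-13 - 25 - 40) = -325/149 + 337/(-78) = -325/149 + 337*(-1/78) = -325/149 - 337/78 = -75563/11622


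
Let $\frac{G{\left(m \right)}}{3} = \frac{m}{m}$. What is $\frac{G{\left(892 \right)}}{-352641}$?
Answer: $- \frac{1}{117547} \approx -8.5072 \cdot 10^{-6}$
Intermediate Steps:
$G{\left(m \right)} = 3$ ($G{\left(m \right)} = 3 \frac{m}{m} = 3 \cdot 1 = 3$)
$\frac{G{\left(892 \right)}}{-352641} = \frac{3}{-352641} = 3 \left(- \frac{1}{352641}\right) = - \frac{1}{117547}$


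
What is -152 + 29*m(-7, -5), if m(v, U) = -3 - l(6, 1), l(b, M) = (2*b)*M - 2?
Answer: -529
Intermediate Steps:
l(b, M) = -2 + 2*M*b (l(b, M) = 2*M*b - 2 = -2 + 2*M*b)
m(v, U) = -13 (m(v, U) = -3 - (-2 + 2*1*6) = -3 - (-2 + 12) = -3 - 1*10 = -3 - 10 = -13)
-152 + 29*m(-7, -5) = -152 + 29*(-13) = -152 - 377 = -529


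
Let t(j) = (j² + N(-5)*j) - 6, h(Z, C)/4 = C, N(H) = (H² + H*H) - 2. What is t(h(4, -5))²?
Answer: 320356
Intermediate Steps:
N(H) = -2 + 2*H² (N(H) = (H² + H²) - 2 = 2*H² - 2 = -2 + 2*H²)
h(Z, C) = 4*C
t(j) = -6 + j² + 48*j (t(j) = (j² + (-2 + 2*(-5)²)*j) - 6 = (j² + (-2 + 2*25)*j) - 6 = (j² + (-2 + 50)*j) - 6 = (j² + 48*j) - 6 = -6 + j² + 48*j)
t(h(4, -5))² = (-6 + (4*(-5))² + 48*(4*(-5)))² = (-6 + (-20)² + 48*(-20))² = (-6 + 400 - 960)² = (-566)² = 320356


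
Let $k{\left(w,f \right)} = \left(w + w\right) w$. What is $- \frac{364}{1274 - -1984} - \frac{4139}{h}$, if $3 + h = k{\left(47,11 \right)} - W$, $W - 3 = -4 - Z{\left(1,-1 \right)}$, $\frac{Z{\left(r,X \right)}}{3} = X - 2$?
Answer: $- \frac{2514835}{2393001} \approx -1.0509$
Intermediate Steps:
$Z{\left(r,X \right)} = -6 + 3 X$ ($Z{\left(r,X \right)} = 3 \left(X - 2\right) = 3 \left(-2 + X\right) = -6 + 3 X$)
$k{\left(w,f \right)} = 2 w^{2}$ ($k{\left(w,f \right)} = 2 w w = 2 w^{2}$)
$W = 8$ ($W = 3 - \left(-2 - 3\right) = 3 - -5 = 3 + \left(-4 + 9\right) = 3 + 5 = 8$)
$h = 4407$ ($h = -3 + \left(2 \cdot 47^{2} - 8\right) = -3 + \left(2 \cdot 2209 - 8\right) = -3 + \left(4418 - 8\right) = -3 + 4410 = 4407$)
$- \frac{364}{1274 - -1984} - \frac{4139}{h} = - \frac{364}{1274 - -1984} - \frac{4139}{4407} = - \frac{364}{1274 + 1984} - \frac{4139}{4407} = - \frac{364}{3258} - \frac{4139}{4407} = \left(-364\right) \frac{1}{3258} - \frac{4139}{4407} = - \frac{182}{1629} - \frac{4139}{4407} = - \frac{2514835}{2393001}$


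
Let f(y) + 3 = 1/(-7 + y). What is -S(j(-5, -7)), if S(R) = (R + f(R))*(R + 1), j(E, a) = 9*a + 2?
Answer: -65295/17 ≈ -3840.9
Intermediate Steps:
j(E, a) = 2 + 9*a
f(y) = -3 + 1/(-7 + y)
S(R) = (1 + R)*(R + (22 - 3*R)/(-7 + R)) (S(R) = (R + (22 - 3*R)/(-7 + R))*(R + 1) = (R + (22 - 3*R)/(-7 + R))*(1 + R) = (1 + R)*(R + (22 - 3*R)/(-7 + R)))
-S(j(-5, -7)) = -(22 + (2 + 9*(-7))³ - 9*(2 + 9*(-7))² + 12*(2 + 9*(-7)))/(-7 + (2 + 9*(-7))) = -(22 + (2 - 63)³ - 9*(2 - 63)² + 12*(2 - 63))/(-7 + (2 - 63)) = -(22 + (-61)³ - 9*(-61)² + 12*(-61))/(-7 - 61) = -(22 - 226981 - 9*3721 - 732)/(-68) = -(-1)*(22 - 226981 - 33489 - 732)/68 = -(-1)*(-261180)/68 = -1*65295/17 = -65295/17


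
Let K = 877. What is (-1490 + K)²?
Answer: 375769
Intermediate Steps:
(-1490 + K)² = (-1490 + 877)² = (-613)² = 375769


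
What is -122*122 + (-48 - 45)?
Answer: -14977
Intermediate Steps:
-122*122 + (-48 - 45) = -14884 - 93 = -14977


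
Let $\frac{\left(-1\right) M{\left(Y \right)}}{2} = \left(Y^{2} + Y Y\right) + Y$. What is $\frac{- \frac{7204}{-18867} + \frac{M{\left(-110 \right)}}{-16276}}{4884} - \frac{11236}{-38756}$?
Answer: $\frac{1055703046685087}{3632830628689548} \approx 0.2906$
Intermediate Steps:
$M{\left(Y \right)} = - 4 Y^{2} - 2 Y$ ($M{\left(Y \right)} = - 2 \left(\left(Y^{2} + Y Y\right) + Y\right) = - 2 \left(\left(Y^{2} + Y^{2}\right) + Y\right) = - 2 \left(2 Y^{2} + Y\right) = - 2 \left(Y + 2 Y^{2}\right) = - 4 Y^{2} - 2 Y$)
$\frac{- \frac{7204}{-18867} + \frac{M{\left(-110 \right)}}{-16276}}{4884} - \frac{11236}{-38756} = \frac{- \frac{7204}{-18867} + \frac{\left(-2\right) \left(-110\right) \left(1 + 2 \left(-110\right)\right)}{-16276}}{4884} - \frac{11236}{-38756} = \left(\left(-7204\right) \left(- \frac{1}{18867}\right) + \left(-2\right) \left(-110\right) \left(1 - 220\right) \left(- \frac{1}{16276}\right)\right) \frac{1}{4884} - - \frac{2809}{9689} = \left(\frac{7204}{18867} + \left(-2\right) \left(-110\right) \left(-219\right) \left(- \frac{1}{16276}\right)\right) \frac{1}{4884} + \frac{2809}{9689} = \left(\frac{7204}{18867} - - \frac{12045}{4069}\right) \frac{1}{4884} + \frac{2809}{9689} = \left(\frac{7204}{18867} + \frac{12045}{4069}\right) \frac{1}{4884} + \frac{2809}{9689} = \frac{256566091}{76769823} \cdot \frac{1}{4884} + \frac{2809}{9689} = \frac{256566091}{374943815532} + \frac{2809}{9689} = \frac{1055703046685087}{3632830628689548}$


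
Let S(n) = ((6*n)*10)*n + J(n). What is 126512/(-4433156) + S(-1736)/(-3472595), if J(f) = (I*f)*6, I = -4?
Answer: -28651253508028/549805548565 ≈ -52.112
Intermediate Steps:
J(f) = -24*f (J(f) = -4*f*6 = -24*f)
S(n) = -24*n + 60*n**2 (S(n) = ((6*n)*10)*n - 24*n = (60*n)*n - 24*n = 60*n**2 - 24*n = -24*n + 60*n**2)
126512/(-4433156) + S(-1736)/(-3472595) = 126512/(-4433156) + (12*(-1736)*(-2 + 5*(-1736)))/(-3472595) = 126512*(-1/4433156) + (12*(-1736)*(-2 - 8680))*(-1/3472595) = -31628/1108289 + (12*(-1736)*(-8682))*(-1/3472595) = -31628/1108289 + 180863424*(-1/3472595) = -31628/1108289 - 25837632/496085 = -28651253508028/549805548565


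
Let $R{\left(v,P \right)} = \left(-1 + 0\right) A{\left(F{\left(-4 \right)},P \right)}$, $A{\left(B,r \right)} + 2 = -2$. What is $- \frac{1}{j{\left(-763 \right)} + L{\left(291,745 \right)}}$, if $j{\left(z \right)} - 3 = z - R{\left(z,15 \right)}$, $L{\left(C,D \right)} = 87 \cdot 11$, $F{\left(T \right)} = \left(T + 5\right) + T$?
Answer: $- \frac{1}{193} \approx -0.0051813$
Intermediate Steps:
$F{\left(T \right)} = 5 + 2 T$ ($F{\left(T \right)} = \left(5 + T\right) + T = 5 + 2 T$)
$L{\left(C,D \right)} = 957$
$A{\left(B,r \right)} = -4$ ($A{\left(B,r \right)} = -2 - 2 = -4$)
$R{\left(v,P \right)} = 4$ ($R{\left(v,P \right)} = \left(-1 + 0\right) \left(-4\right) = \left(-1\right) \left(-4\right) = 4$)
$j{\left(z \right)} = -1 + z$ ($j{\left(z \right)} = 3 + \left(z - 4\right) = 3 + \left(-4 + z\right) = -1 + z$)
$- \frac{1}{j{\left(-763 \right)} + L{\left(291,745 \right)}} = - \frac{1}{\left(-1 - 763\right) + 957} = - \frac{1}{-764 + 957} = - \frac{1}{193}$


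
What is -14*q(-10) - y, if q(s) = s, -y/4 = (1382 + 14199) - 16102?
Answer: -1944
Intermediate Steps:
y = 2084 (y = -4*((1382 + 14199) - 16102) = -4*(15581 - 16102) = -4*(-521) = 2084)
-14*q(-10) - y = -14*(-10) - 1*2084 = 140 - 2084 = -1944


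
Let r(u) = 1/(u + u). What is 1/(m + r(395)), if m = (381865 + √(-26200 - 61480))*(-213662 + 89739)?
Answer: -29533570576118710/1397584225981469259708850401 + 618722754400*I*√1370/1397584225981469259708850401 ≈ -2.1132e-11 + 1.6386e-14*I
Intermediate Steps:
m = -47321856395 - 991384*I*√1370 (m = (381865 + √(-87680))*(-123923) = (381865 + 8*I*√1370)*(-123923) = -47321856395 - 991384*I*√1370 ≈ -4.7322e+10 - 3.6695e+7*I)
r(u) = 1/(2*u)
1/(m + r(395)) = 1/((-47321856395 - 991384*I*√1370) + (½)/395) = 1/((-47321856395 - 991384*I*√1370) + (½)*(1/395)) = 1/((-47321856395 - 991384*I*√1370) + 1/790) = 1/(-37384266552049/790 - 991384*I*√1370)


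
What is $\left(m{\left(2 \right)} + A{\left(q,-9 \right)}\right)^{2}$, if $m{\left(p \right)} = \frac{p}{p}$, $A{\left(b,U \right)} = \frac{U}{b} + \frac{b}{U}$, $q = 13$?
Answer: $\frac{17689}{13689} \approx 1.2922$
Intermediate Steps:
$m{\left(p \right)} = 1$
$\left(m{\left(2 \right)} + A{\left(q,-9 \right)}\right)^{2} = \left(1 + \left(- \frac{9}{13} + \frac{13}{-9}\right)\right)^{2} = \left(1 + \left(\left(-9\right) \frac{1}{13} + 13 \left(- \frac{1}{9}\right)\right)\right)^{2} = \left(1 - \frac{250}{117}\right)^{2} = \left(- \frac{133}{117}\right)^{2} = \frac{17689}{13689}$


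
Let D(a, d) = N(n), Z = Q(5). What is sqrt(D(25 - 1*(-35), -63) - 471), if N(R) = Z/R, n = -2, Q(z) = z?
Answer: I*sqrt(1894)/2 ≈ 21.76*I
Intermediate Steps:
Z = 5
N(R) = 5/R
D(a, d) = -5/2 (D(a, d) = 5/(-2) = 5*(-1/2) = -5/2)
sqrt(D(25 - 1*(-35), -63) - 471) = sqrt(-5/2 - 471) = sqrt(-947/2) = I*sqrt(1894)/2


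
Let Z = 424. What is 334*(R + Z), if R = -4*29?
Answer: 102872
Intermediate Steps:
R = -116
334*(R + Z) = 334*(-116 + 424) = 334*308 = 102872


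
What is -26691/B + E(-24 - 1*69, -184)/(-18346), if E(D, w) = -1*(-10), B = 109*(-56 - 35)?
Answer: 34969564/12998141 ≈ 2.6903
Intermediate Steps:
B = -9919 (B = 109*(-91) = -9919)
E(D, w) = 10
-26691/B + E(-24 - 1*69, -184)/(-18346) = -26691/(-9919) + 10/(-18346) = -26691*(-1/9919) + 10*(-1/18346) = 3813/1417 - 5/9173 = 34969564/12998141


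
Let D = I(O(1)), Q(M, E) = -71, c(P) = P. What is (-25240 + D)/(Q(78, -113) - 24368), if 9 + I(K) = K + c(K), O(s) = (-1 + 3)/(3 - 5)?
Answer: 25251/24439 ≈ 1.0332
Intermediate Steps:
O(s) = -1 (O(s) = 2/(-2) = 2*(-½) = -1)
I(K) = -9 + 2*K (I(K) = -9 + (K + K) = -9 + 2*K)
D = -11 (D = -9 + 2*(-1) = -9 - 2 = -11)
(-25240 + D)/(Q(78, -113) - 24368) = (-25240 - 11)/(-71 - 24368) = -25251/(-24439) = -25251*(-1/24439) = 25251/24439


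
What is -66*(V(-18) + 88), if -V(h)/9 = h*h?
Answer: 186648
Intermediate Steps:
V(h) = -9*h² (V(h) = -9*h*h = -9*h²)
-66*(V(-18) + 88) = -66*(-9*(-18)² + 88) = -66*(-9*324 + 88) = -66*(-2916 + 88) = -66*(-2828) = 186648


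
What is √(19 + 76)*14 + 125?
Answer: 125 + 14*√95 ≈ 261.46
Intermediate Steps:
√(19 + 76)*14 + 125 = √95*14 + 125 = 14*√95 + 125 = 125 + 14*√95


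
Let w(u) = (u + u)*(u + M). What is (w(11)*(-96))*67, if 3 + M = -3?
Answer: -707520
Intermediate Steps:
M = -6 (M = -3 - 3 = -6)
w(u) = 2*u*(-6 + u) (w(u) = (u + u)*(u - 6) = (2*u)*(-6 + u) = 2*u*(-6 + u))
(w(11)*(-96))*67 = ((2*11*(-6 + 11))*(-96))*67 = ((2*11*5)*(-96))*67 = (110*(-96))*67 = -10560*67 = -707520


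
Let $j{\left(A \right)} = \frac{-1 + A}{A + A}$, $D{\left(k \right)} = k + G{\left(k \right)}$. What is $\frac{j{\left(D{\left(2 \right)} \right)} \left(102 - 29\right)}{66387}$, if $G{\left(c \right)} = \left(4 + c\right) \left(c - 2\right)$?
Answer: $\frac{73}{265548} \approx 0.0002749$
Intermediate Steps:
$G{\left(c \right)} = \left(-2 + c\right) \left(4 + c\right)$ ($G{\left(c \right)} = \left(4 + c\right) \left(-2 + c\right) = \left(-2 + c\right) \left(4 + c\right)$)
$D{\left(k \right)} = -8 + k^{2} + 3 k$ ($D{\left(k \right)} = k + \left(-8 + k^{2} + 2 k\right) = -8 + k^{2} + 3 k$)
$j{\left(A \right)} = \frac{-1 + A}{2 A}$
$\frac{j{\left(D{\left(2 \right)} \right)} \left(102 - 29\right)}{66387} = \frac{\frac{-1 + \left(-8 + 2^{2} + 3 \cdot 2\right)}{2 \left(-8 + 2^{2} + 3 \cdot 2\right)} \left(102 - 29\right)}{66387} = \frac{-1 + \left(-8 + 4 + 6\right)}{2 \left(-8 + 4 + 6\right)} 73 \cdot \frac{1}{66387} = \frac{-1 + 2}{2 \cdot 2} \cdot 73 \cdot \frac{1}{66387} = \frac{1}{2} \cdot \frac{1}{2} \cdot 1 \cdot 73 \cdot \frac{1}{66387} = \frac{1}{4} \cdot 73 \cdot \frac{1}{66387} = \frac{73}{4} \cdot \frac{1}{66387} = \frac{73}{265548}$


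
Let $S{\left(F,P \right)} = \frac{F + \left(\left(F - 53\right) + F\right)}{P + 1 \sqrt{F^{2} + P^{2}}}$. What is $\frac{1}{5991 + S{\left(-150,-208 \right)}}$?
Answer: $\frac{134692876}{806317964723} + \frac{1006 \sqrt{16441}}{806317964723} \approx 0.00016721$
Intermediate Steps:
$S{\left(F,P \right)} = \frac{-53 + 3 F}{P + \sqrt{F^{2} + P^{2}}}$ ($S{\left(F,P \right)} = \frac{F + \left(\left(-53 + F\right) + F\right)}{P + \sqrt{F^{2} + P^{2}}} = \frac{F + \left(-53 + 2 F\right)}{P + \sqrt{F^{2} + P^{2}}} = \frac{-53 + 3 F}{P + \sqrt{F^{2} + P^{2}}}$)
$\frac{1}{5991 + S{\left(-150,-208 \right)}} = \frac{1}{5991 + \frac{-53 + 3 \left(-150\right)}{-208 + \sqrt{\left(-150\right)^{2} + \left(-208\right)^{2}}}} = \frac{1}{5991 + \frac{-53 - 450}{-208 + \sqrt{22500 + 43264}}} = \frac{1}{5991 + \frac{1}{-208 + \sqrt{65764}} \left(-503\right)} = \frac{1}{5991 + \frac{1}{-208 + 2 \sqrt{16441}} \left(-503\right)} = \frac{1}{5991 - \frac{503}{-208 + 2 \sqrt{16441}}}$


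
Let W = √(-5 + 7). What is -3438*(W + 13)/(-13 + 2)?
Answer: 44694/11 + 3438*√2/11 ≈ 4505.1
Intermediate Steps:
W = √2 ≈ 1.4142
-3438*(W + 13)/(-13 + 2) = -3438*(√2 + 13)/(-13 + 2) = -3438*(13 + √2)/(-11) = -3438*(13 + √2)*(-1)/11 = -3438*(-13/11 - √2/11) = 44694/11 + 3438*√2/11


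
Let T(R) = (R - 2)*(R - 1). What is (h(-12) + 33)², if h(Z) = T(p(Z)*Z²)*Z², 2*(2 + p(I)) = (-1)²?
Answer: 46404665537409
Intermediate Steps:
p(I) = -3/2 (p(I) = -2 + (½)*(-1)² = -2 + (½)*1 = -2 + ½ = -3/2)
T(R) = (-1 + R)*(-2 + R) (T(R) = (-2 + R)*(-1 + R) = (-1 + R)*(-2 + R))
h(Z) = Z²*(2 + 9*Z²/2 + 9*Z⁴/4) (h(Z) = (2 + (-3*Z²/2)² - (-9)*Z²/2)*Z² = (2 + 9*Z⁴/4 + 9*Z²/2)*Z² = (2 + 9*Z²/2 + 9*Z⁴/4)*Z² = Z²*(2 + 9*Z²/2 + 9*Z⁴/4))
(h(-12) + 33)² = ((¼)*(-12)²*(8 + 9*(-12)⁴ + 18*(-12)²) + 33)² = ((¼)*144*(8 + 9*20736 + 18*144) + 33)² = ((¼)*144*(8 + 186624 + 2592) + 33)² = ((¼)*144*189224 + 33)² = (6812064 + 33)² = 6812097² = 46404665537409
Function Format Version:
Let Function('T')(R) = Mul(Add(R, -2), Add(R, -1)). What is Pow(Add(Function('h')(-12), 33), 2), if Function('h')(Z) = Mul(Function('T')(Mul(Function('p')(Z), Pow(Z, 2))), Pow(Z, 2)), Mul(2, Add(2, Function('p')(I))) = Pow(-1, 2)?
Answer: 46404665537409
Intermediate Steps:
Function('p')(I) = Rational(-3, 2) (Function('p')(I) = Add(-2, Mul(Rational(1, 2), Pow(-1, 2))) = Add(-2, Mul(Rational(1, 2), 1)) = Add(-2, Rational(1, 2)) = Rational(-3, 2))
Function('T')(R) = Mul(Add(-1, R), Add(-2, R)) (Function('T')(R) = Mul(Add(-2, R), Add(-1, R)) = Mul(Add(-1, R), Add(-2, R)))
Function('h')(Z) = Mul(Pow(Z, 2), Add(2, Mul(Rational(9, 2), Pow(Z, 2)), Mul(Rational(9, 4), Pow(Z, 4)))) (Function('h')(Z) = Mul(Add(2, Pow(Mul(Rational(-3, 2), Pow(Z, 2)), 2), Mul(-3, Mul(Rational(-3, 2), Pow(Z, 2)))), Pow(Z, 2)) = Mul(Add(2, Mul(Rational(9, 4), Pow(Z, 4)), Mul(Rational(9, 2), Pow(Z, 2))), Pow(Z, 2)) = Mul(Add(2, Mul(Rational(9, 2), Pow(Z, 2)), Mul(Rational(9, 4), Pow(Z, 4))), Pow(Z, 2)) = Mul(Pow(Z, 2), Add(2, Mul(Rational(9, 2), Pow(Z, 2)), Mul(Rational(9, 4), Pow(Z, 4)))))
Pow(Add(Function('h')(-12), 33), 2) = Pow(Add(Mul(Rational(1, 4), Pow(-12, 2), Add(8, Mul(9, Pow(-12, 4)), Mul(18, Pow(-12, 2)))), 33), 2) = Pow(Add(Mul(Rational(1, 4), 144, Add(8, Mul(9, 20736), Mul(18, 144))), 33), 2) = Pow(Add(Mul(Rational(1, 4), 144, Add(8, 186624, 2592)), 33), 2) = Pow(Add(Mul(Rational(1, 4), 144, 189224), 33), 2) = Pow(Add(6812064, 33), 2) = Pow(6812097, 2) = 46404665537409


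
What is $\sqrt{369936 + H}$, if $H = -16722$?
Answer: $3 \sqrt{39246} \approx 594.32$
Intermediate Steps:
$\sqrt{369936 + H} = \sqrt{369936 - 16722} = \sqrt{353214} = 3 \sqrt{39246}$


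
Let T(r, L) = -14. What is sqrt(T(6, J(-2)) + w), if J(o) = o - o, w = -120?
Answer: I*sqrt(134) ≈ 11.576*I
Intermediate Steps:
J(o) = 0
sqrt(T(6, J(-2)) + w) = sqrt(-14 - 120) = sqrt(-134) = I*sqrt(134)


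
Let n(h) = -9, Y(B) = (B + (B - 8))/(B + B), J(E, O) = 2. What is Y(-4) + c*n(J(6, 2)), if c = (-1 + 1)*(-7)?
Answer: 2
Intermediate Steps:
c = 0 (c = 0*(-7) = 0)
Y(B) = (-8 + 2*B)/(2*B) (Y(B) = (B + (-8 + B))/((2*B)) = (-8 + 2*B)*(1/(2*B)) = (-8 + 2*B)/(2*B))
Y(-4) + c*n(J(6, 2)) = (-4 - 4)/(-4) + 0*(-9) = -¼*(-8) + 0 = 2 + 0 = 2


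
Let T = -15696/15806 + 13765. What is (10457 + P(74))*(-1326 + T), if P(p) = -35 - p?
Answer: 1017183244012/7903 ≈ 1.2871e+8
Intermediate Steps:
T = 108776947/7903 (T = -15696*1/15806 + 13765 = -7848/7903 + 13765 = 108776947/7903 ≈ 13764.)
(10457 + P(74))*(-1326 + T) = (10457 + (-35 - 1*74))*(-1326 + 108776947/7903) = (10457 + (-35 - 74))*(98297569/7903) = (10457 - 109)*(98297569/7903) = 10348*(98297569/7903) = 1017183244012/7903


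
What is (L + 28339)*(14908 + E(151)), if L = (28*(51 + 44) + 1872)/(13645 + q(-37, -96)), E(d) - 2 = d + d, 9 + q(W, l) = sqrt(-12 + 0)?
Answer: 20039641736906892/46485127 - 34470392*I*sqrt(3)/46485127 ≈ 4.311e+8 - 1.2844*I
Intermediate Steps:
q(W, l) = -9 + 2*I*sqrt(3) (q(W, l) = -9 + sqrt(-12 + 0) = -9 + sqrt(-12) = -9 + 2*I*sqrt(3))
E(d) = 2 + 2*d (E(d) = 2 + (d + d) = 2 + 2*d)
L = 4532/(13636 + 2*I*sqrt(3)) (L = (28*(51 + 44) + 1872)/(13645 + (-9 + 2*I*sqrt(3))) = (28*95 + 1872)/(13636 + 2*I*sqrt(3)) = (2660 + 1872)/(13636 + 2*I*sqrt(3)) = 4532/(13636 + 2*I*sqrt(3)) ≈ 0.33236 - 8.4432e-5*I)
(L + 28339)*(14908 + E(151)) = ((15449588/46485127 - 2266*I*sqrt(3)/46485127) + 28339)*(14908 + (2 + 2*151)) = (1317357463641/46485127 - 2266*I*sqrt(3)/46485127)*(14908 + (2 + 302)) = (1317357463641/46485127 - 2266*I*sqrt(3)/46485127)*(14908 + 304) = (1317357463641/46485127 - 2266*I*sqrt(3)/46485127)*15212 = 20039641736906892/46485127 - 34470392*I*sqrt(3)/46485127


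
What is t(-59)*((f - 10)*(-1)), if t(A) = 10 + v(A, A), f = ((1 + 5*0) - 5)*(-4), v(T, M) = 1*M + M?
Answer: 648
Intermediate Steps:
v(T, M) = 2*M (v(T, M) = M + M = 2*M)
f = 16 (f = ((1 + 0) - 5)*(-4) = (1 - 5)*(-4) = -4*(-4) = 16)
t(A) = 10 + 2*A
t(-59)*((f - 10)*(-1)) = (10 + 2*(-59))*((16 - 10)*(-1)) = (10 - 118)*(6*(-1)) = -108*(-6) = 648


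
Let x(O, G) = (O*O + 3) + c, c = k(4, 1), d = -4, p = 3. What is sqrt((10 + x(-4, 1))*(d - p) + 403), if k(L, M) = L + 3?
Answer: sqrt(151) ≈ 12.288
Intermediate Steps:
k(L, M) = 3 + L
c = 7 (c = 3 + 4 = 7)
x(O, G) = 10 + O**2 (x(O, G) = (O*O + 3) + 7 = (O**2 + 3) + 7 = (3 + O**2) + 7 = 10 + O**2)
sqrt((10 + x(-4, 1))*(d - p) + 403) = sqrt((10 + (10 + (-4)**2))*(-4 - 1*3) + 403) = sqrt((10 + (10 + 16))*(-4 - 3) + 403) = sqrt((10 + 26)*(-7) + 403) = sqrt(36*(-7) + 403) = sqrt(-252 + 403) = sqrt(151)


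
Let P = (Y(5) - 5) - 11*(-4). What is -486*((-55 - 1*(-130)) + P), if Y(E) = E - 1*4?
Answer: -55890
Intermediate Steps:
Y(E) = -4 + E (Y(E) = E - 4 = -4 + E)
P = 40 (P = ((-4 + 5) - 5) - 11*(-4) = (1 - 5) + 44 = -4 + 44 = 40)
-486*((-55 - 1*(-130)) + P) = -486*((-55 - 1*(-130)) + 40) = -486*((-55 + 130) + 40) = -486*(75 + 40) = -486*115 = -55890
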